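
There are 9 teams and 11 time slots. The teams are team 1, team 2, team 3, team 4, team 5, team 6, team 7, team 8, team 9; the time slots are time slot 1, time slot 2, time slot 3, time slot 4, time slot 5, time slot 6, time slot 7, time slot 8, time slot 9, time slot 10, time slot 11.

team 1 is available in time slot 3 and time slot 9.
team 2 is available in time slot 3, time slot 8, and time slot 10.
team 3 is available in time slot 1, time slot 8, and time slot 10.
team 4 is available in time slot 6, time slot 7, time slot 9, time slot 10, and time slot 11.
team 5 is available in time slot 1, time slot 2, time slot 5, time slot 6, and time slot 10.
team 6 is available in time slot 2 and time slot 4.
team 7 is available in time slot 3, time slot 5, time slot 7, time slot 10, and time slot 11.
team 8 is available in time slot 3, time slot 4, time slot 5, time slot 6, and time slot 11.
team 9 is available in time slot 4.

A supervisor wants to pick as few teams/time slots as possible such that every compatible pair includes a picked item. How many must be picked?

9

The 9 edges team 1–time slot 3, team 2–time slot 8, team 3–time slot 10, team 4–time slot 9, team 5–time slot 1, team 6–time slot 2, team 7–time slot 7, team 8–time slot 5, team 9–time slot 4 form a matching, so any vertex cover needs at least 9 vertices (one per matched edge).
Conversely {team 1, team 2, team 3, team 4, team 5, team 6, team 7, team 8, team 9} meets every edge and has exactly 9 vertices, so 9 is optimal.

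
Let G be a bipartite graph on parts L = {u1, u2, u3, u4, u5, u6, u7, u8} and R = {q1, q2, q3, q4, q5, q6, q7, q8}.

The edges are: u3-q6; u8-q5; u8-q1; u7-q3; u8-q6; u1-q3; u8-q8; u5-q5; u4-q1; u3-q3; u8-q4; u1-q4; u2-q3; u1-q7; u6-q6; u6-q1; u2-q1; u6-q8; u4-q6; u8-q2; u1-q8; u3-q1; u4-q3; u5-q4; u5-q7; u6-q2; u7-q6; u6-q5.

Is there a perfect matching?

The set {u2, u3, u4, u7} has only 3 neighbours ({q1, q3, q6}), so by Hall's theorem at most 7 of the 8 left vertices can be matched.
Hence no matching covers every left vertex.

No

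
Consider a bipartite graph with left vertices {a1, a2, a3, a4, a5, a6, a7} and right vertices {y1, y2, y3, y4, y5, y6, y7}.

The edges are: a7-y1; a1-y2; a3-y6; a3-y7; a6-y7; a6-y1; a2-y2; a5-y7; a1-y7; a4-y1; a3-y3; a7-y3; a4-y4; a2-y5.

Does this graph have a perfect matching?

Yes

One maximum matching: a1→y2, a2→y5, a3→y6, a4→y4, a5→y7, a6→y1, a7→y3.
All 7 left vertices are covered.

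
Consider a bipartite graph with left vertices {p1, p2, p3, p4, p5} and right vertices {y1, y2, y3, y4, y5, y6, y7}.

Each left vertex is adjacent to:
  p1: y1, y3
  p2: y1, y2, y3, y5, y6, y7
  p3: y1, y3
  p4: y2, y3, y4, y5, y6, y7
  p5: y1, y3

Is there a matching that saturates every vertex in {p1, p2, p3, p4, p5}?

No

The set {p1, p3, p5} has only 2 neighbours ({y1, y3}), so by Hall's theorem at most 4 of the 5 left vertices can be matched.
Hence no matching covers every left vertex.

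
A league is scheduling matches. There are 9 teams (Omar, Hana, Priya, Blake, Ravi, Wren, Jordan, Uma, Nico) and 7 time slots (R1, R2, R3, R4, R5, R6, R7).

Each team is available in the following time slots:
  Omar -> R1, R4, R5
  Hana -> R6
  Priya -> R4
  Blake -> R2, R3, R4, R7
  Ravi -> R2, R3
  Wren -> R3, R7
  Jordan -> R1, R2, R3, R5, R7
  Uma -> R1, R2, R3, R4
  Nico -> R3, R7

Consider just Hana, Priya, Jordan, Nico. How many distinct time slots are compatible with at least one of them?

The union of neighbours of {Hana, Priya, Jordan, Nico} is {R1, R2, R3, R4, R5, R6, R7}, which has 7 elements.
Since |N(S)| = 7 ≥ |S| = 4, Hall's condition holds for this subset.

7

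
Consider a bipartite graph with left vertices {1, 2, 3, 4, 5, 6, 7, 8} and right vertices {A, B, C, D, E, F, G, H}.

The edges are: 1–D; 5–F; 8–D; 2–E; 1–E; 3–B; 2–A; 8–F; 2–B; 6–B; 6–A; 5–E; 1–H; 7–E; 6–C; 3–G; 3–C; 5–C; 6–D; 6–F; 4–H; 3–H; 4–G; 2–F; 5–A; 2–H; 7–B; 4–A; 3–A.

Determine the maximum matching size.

A valid assignment of size 8: 1→D, 2→E, 3→G, 4→H, 5→C, 6→A, 7→B, 8→F.
This saturates every left vertex, so 8 is the maximum.

8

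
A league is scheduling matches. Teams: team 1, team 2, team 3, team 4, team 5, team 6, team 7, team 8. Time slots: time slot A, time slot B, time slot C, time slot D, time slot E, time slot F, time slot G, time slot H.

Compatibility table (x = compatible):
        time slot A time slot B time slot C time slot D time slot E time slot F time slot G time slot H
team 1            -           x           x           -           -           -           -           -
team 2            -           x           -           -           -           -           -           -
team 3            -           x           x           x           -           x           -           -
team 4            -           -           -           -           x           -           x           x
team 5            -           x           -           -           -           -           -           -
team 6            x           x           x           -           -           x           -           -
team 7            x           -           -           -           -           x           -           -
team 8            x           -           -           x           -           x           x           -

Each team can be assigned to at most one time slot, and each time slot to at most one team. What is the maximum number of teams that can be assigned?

7

A valid assignment of size 7: team 1→time slot C, team 2→time slot B, team 3→time slot D, team 4→time slot H, team 6→time slot A, team 7→time slot F, team 8→time slot G.
The set {team 2, team 5} has only 1 neighbour ({time slot B}), so by Hall's theorem at most 7 of the 8 teams can be matched.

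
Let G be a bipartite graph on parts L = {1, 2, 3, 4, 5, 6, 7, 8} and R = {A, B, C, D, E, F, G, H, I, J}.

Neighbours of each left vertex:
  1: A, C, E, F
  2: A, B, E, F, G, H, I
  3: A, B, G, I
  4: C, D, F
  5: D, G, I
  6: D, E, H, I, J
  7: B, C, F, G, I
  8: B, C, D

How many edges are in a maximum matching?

8

A valid assignment of size 8: 1→E, 2→A, 3→I, 4→F, 5→D, 6→J, 7→G, 8→B.
All 8 left vertices are matched, so no larger matching exists.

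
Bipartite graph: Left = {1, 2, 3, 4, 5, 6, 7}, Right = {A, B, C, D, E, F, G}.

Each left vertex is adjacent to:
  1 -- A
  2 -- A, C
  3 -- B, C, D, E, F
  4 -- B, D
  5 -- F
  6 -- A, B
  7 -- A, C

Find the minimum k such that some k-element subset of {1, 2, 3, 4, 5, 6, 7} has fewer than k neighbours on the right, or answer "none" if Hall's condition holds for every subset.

Take S = {1, 2, 7}. Its neighbourhood is {A, C}, so |N(S)| = 2 < |S| = 3.
Every subset of size less than 3 has at least as many neighbours as members, so 3 is the minimum.

3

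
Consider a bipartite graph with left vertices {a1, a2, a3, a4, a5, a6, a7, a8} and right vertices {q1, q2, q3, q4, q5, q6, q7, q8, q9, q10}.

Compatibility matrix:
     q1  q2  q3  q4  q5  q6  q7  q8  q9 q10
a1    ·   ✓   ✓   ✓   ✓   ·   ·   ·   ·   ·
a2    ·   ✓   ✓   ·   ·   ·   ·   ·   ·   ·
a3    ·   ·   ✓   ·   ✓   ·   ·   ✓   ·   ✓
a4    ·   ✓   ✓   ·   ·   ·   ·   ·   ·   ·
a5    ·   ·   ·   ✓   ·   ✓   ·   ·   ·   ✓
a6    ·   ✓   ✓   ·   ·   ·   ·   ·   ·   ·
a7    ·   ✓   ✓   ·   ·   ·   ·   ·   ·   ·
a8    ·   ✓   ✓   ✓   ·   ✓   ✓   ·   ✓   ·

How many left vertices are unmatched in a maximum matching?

For example, pair a1-q4, a2-q3, a3-q8, a4-q2, a5-q6, a8-q9.
The set {a2, a4, a6, a7} has only 2 neighbours ({q2, q3}), so by Hall's theorem at most 6 of the 8 left vertices can be matched.
That matches 6 of the 8, leaving 2 unmatched; no matching can do better.

2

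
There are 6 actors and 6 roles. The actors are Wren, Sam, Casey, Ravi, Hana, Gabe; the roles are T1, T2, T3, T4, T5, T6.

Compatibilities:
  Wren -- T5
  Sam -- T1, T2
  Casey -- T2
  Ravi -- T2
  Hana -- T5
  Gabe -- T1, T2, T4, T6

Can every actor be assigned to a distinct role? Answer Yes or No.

No

The set {Wren, Casey, Ravi, Hana} has only 2 neighbours ({T2, T5}), so by Hall's theorem at most 4 of the 6 actors can be matched.
Hence no matching covers every actor.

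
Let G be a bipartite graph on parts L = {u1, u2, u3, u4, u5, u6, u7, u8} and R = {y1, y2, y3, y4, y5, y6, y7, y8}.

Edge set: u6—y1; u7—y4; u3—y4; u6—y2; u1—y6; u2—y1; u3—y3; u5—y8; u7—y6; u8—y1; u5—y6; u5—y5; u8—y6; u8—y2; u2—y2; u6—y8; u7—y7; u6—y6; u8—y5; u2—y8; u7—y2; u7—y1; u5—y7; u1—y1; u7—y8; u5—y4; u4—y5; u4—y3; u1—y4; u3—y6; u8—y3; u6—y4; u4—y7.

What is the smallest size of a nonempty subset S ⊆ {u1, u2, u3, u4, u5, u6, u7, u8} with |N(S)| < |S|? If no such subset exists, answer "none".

A matching saturating every left vertex exists, for instance u1→y1, u2→y8, u3→y3, u4→y5, u5→y7, u6→y2, u7→y4, u8→y6.
By Hall's marriage theorem, this means |N(S)| ≥ |S| for every subset S, so no violating subset exists.

none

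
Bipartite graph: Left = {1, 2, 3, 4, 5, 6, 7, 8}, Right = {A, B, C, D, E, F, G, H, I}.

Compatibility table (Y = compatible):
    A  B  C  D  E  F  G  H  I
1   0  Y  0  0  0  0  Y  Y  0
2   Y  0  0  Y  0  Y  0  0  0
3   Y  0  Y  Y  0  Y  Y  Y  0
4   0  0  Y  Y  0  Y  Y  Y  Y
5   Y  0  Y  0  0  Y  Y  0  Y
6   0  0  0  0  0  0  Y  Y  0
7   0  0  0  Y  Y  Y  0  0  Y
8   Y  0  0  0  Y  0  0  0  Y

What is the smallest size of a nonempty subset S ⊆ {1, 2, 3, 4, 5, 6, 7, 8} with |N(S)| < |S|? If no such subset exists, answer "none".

A matching saturating every left vertex exists, for instance 1→B, 2→D, 3→H, 4→F, 5→A, 6→G, 7→E, 8→I.
By Hall's marriage theorem, this means |N(S)| ≥ |S| for every subset S, so no violating subset exists.

none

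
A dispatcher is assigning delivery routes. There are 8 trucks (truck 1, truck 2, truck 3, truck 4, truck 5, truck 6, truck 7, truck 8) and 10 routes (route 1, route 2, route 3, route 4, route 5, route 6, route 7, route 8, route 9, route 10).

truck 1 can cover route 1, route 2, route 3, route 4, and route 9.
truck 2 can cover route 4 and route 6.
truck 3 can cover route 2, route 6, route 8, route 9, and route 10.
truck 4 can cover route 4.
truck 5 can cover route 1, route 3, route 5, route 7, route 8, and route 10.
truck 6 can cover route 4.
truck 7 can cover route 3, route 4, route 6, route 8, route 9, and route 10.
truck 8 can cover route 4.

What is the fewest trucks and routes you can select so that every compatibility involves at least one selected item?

6

The 6 edges truck 1–route 2, truck 2–route 6, truck 3–route 9, truck 4–route 4, truck 5–route 8, truck 7–route 3 form a matching, so any vertex cover needs at least 6 vertices (one per matched edge).
Conversely {truck 1, truck 2, truck 3, truck 5, truck 7, route 4} meets every edge and has exactly 6 vertices, so 6 is optimal.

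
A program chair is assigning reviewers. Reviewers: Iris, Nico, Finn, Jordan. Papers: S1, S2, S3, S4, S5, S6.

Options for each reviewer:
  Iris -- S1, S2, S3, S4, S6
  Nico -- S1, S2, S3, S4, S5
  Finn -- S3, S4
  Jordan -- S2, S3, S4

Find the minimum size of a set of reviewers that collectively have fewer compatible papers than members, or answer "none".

none

A matching saturating every reviewer exists, for instance Iris→S6, Nico→S3, Finn→S4, Jordan→S2.
By Hall's marriage theorem, this means |N(S)| ≥ |S| for every subset S, so no violating subset exists.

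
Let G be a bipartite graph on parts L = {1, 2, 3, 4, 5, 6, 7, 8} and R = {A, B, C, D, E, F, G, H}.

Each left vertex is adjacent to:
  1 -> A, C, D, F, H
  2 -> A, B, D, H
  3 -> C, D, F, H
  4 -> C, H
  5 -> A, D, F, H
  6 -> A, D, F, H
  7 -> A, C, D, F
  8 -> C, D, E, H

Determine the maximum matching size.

A valid assignment of size 7: 1→A, 2→B, 3→C, 4→H, 5→D, 6→F, 8→E.
The set {1, 3, 4, 5, 6, 7} has only 5 neighbours ({A, C, D, F, H}), so by Hall's theorem at most 7 of the 8 left vertices can be matched.

7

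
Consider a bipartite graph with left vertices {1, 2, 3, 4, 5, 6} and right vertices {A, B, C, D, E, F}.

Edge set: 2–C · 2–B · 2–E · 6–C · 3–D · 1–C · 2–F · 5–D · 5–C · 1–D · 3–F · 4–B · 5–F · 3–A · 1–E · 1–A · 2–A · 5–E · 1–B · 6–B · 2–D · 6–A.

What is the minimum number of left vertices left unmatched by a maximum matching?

A valid assignment of size 6: 1-A, 2-F, 3-D, 4-B, 5-E, 6-C.
All 6 left vertices are matched, so no larger matching exists.
That matches 6 of the 6, leaving 0 unmatched; no matching can do better.

0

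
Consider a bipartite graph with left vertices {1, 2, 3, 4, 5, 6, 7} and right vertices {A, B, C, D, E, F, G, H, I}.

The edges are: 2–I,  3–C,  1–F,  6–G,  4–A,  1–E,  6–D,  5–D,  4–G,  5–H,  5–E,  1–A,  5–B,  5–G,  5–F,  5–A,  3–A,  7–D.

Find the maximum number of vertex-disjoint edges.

One maximum matching: 1-F, 2-I, 3-C, 4-A, 5-E, 6-G, 7-D.
All 7 left vertices are matched, so no larger matching exists.

7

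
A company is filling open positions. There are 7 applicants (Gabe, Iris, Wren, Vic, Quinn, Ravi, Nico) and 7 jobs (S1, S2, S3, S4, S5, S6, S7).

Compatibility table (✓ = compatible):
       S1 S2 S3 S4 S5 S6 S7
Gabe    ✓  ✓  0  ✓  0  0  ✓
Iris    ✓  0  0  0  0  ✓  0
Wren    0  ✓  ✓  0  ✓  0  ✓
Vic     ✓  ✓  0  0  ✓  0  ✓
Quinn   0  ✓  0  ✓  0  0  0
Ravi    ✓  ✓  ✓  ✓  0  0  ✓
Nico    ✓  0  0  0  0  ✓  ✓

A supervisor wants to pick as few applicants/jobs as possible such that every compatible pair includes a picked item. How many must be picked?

The 7 edges Gabe–S2, Iris–S6, Wren–S5, Vic–S1, Quinn–S4, Ravi–S3, Nico–S7 form a matching, so any vertex cover needs at least 7 vertices (one per matched edge).
Conversely {Gabe, Iris, Wren, Vic, Quinn, Ravi, Nico} meets every edge and has exactly 7 vertices, so 7 is optimal.

7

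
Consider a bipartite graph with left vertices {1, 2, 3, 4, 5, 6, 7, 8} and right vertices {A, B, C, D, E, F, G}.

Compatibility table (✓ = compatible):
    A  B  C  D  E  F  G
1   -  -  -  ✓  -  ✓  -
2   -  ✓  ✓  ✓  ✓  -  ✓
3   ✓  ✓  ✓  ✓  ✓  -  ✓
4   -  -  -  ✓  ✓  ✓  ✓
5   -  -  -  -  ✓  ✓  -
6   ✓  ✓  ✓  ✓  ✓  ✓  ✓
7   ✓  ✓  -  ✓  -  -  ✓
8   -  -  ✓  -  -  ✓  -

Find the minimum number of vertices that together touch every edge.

7

{A, B, C, D, E, F, G} is a vertex cover of size 7: every edge has an endpoint in this set.
No smaller cover exists because 1–F, 2–G, 3–C, 4–D, 5–E, 6–A, 7–B is a matching of size 7, and a cover must include an endpoint of each of these disjoint edges (König's theorem).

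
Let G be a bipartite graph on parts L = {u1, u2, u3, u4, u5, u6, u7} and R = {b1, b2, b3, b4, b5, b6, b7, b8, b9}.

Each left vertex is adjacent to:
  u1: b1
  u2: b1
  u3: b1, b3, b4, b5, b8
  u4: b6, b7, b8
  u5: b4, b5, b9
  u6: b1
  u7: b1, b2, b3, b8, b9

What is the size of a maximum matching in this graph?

A valid assignment of size 5: u1–b1, u3–b5, u4–b6, u5–b4, u7–b8.
The set {u1, u2, u6} has only 1 neighbour ({b1}), so by Hall's theorem at most 5 of the 7 left vertices can be matched.

5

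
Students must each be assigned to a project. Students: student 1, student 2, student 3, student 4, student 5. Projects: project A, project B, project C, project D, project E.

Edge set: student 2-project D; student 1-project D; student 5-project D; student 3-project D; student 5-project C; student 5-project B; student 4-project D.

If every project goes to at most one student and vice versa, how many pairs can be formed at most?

2

One maximum matching: student 1→project D, student 5→project C.
The set {student 1, student 2, student 3, student 4} has only 1 neighbour ({project D}), so by Hall's theorem at most 2 of the 5 students can be matched.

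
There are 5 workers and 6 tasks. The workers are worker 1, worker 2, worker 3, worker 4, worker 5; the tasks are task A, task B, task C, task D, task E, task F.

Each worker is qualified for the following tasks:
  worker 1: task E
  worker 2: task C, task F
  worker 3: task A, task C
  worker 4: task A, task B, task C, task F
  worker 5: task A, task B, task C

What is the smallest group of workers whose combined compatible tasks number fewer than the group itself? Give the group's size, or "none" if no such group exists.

none

A matching saturating every worker exists, for instance worker 1→task E, worker 2→task F, worker 3→task C, worker 4→task B, worker 5→task A.
By Hall's marriage theorem, this means |N(S)| ≥ |S| for every subset S, so no violating subset exists.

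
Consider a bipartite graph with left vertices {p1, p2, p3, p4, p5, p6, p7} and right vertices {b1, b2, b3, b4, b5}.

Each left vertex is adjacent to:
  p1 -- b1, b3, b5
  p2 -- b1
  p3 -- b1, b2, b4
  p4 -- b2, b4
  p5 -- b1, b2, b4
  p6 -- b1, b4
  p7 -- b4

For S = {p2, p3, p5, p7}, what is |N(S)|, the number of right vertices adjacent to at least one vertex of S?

3

The union of neighbours of {p2, p3, p5, p7} is {b1, b2, b4}, which has 3 elements.
Since |N(S)| = 3 < |S| = 4, Hall's condition fails for this subset.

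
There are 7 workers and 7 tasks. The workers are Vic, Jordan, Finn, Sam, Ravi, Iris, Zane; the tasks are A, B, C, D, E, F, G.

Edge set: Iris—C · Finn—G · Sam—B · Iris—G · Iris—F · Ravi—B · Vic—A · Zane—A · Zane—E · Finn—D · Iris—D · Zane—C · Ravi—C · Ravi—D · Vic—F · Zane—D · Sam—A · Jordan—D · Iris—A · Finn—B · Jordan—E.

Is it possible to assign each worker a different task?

Yes

For example, pair Vic–F, Jordan–D, Finn–B, Sam–A, Ravi–C, Iris–G, Zane–E.
Every worker is matched, so this is a perfect matching.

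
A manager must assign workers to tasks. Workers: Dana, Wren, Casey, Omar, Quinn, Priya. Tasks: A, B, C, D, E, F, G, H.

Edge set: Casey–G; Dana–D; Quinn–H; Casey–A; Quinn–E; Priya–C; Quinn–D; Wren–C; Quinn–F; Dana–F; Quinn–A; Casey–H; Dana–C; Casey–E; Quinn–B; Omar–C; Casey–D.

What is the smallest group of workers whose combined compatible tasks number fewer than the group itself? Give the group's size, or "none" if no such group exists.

2

Take S = {Wren, Omar}. Its neighbourhood is {C}, so |N(S)| = 1 < |S| = 2.
No single vertex violates Hall's condition since each has at least one neighbour, so 2 is the minimum.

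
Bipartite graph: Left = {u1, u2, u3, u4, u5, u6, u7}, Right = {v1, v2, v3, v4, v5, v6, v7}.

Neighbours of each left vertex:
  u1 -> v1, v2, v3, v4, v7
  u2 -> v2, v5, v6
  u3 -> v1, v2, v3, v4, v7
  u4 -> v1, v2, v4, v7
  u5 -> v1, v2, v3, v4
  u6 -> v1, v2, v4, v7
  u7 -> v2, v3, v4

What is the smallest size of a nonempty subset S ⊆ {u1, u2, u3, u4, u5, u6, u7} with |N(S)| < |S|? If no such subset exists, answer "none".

Take S = {u1, u3, u4, u5, u6, u7}. Its neighbourhood is {v1, v2, v3, v4, v7}, so |N(S)| = 5 < |S| = 6.
Every subset of size less than 6 has at least as many neighbours as members, so 6 is the minimum.

6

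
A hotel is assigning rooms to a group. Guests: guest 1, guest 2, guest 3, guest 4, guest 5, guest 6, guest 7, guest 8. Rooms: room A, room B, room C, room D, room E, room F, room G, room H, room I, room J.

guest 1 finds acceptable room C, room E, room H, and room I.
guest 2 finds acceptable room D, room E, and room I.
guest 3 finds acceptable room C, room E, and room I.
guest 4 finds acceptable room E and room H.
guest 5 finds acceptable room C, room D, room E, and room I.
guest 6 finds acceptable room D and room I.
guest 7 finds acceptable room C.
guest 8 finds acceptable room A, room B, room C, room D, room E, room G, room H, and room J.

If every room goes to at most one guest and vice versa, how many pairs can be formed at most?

6

For example, pair guest 1→room H, guest 2→room D, guest 3→room C, guest 4→room E, guest 5→room I, guest 8→room J.
The set {guest 1, guest 2, guest 3, guest 4, guest 5, guest 6, guest 7} has only 5 neighbours ({room C, room D, room E, room H, room I}), so by Hall's theorem at most 6 of the 8 guests can be matched.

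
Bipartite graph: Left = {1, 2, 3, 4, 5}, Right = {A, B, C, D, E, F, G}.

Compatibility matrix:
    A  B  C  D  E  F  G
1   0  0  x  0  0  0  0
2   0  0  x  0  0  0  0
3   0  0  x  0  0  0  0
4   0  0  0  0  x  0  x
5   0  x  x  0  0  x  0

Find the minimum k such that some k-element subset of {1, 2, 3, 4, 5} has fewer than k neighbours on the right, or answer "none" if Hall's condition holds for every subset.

2

Take S = {1, 2}. Its neighbourhood is {C}, so |N(S)| = 1 < |S| = 2.
No single vertex violates Hall's condition since each has at least one neighbour, so 2 is the minimum.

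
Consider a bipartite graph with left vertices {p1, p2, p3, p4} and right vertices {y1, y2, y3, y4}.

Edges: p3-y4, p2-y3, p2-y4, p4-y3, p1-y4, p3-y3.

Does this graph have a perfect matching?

No

The set {p1, p2, p3, p4} has only 2 neighbours ({y3, y4}), so by Hall's theorem at most 2 of the 4 left vertices can be matched.
Hence no matching covers every left vertex.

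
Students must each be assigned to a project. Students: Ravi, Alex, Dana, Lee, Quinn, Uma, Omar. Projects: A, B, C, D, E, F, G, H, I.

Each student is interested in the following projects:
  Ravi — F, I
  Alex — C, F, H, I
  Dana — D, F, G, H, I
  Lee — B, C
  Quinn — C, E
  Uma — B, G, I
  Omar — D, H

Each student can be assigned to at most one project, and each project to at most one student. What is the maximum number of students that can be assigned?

7

A valid assignment of size 7: Ravi→I, Alex→F, Dana→G, Lee→C, Quinn→E, Uma→B, Omar→D.
All 7 students are matched, so no larger matching exists.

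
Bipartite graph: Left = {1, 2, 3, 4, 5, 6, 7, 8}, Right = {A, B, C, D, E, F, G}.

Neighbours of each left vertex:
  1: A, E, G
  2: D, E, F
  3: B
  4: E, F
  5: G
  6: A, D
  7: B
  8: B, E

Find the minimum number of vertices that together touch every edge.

A maximum matching has 6 edges (e.g. 1–A, 2–E, 3–B, 4–F, 5–G, 6–D).
By König's theorem the minimum vertex cover has the same size. One such cover is {A, B, D, E, F, G}.

6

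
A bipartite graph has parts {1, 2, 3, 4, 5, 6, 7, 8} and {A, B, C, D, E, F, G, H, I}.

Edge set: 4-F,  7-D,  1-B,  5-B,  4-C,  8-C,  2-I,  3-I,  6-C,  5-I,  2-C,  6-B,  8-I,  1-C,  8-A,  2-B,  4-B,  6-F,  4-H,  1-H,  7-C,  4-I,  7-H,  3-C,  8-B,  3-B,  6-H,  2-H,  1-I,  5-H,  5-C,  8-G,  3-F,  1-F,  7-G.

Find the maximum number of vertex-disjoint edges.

One maximum matching: 1–H, 2–I, 3–C, 4–F, 5–B, 7–D, 8–G.
The set {1, 2, 3, 4, 5, 6} has only 5 neighbours ({B, C, F, H, I}), so by Hall's theorem at most 7 of the 8 left vertices can be matched.

7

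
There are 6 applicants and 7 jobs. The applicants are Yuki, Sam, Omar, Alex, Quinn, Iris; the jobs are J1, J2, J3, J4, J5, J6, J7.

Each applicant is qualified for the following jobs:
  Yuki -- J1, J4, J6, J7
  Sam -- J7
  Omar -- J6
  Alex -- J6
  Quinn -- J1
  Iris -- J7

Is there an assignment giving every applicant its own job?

No

The set {Sam, Omar, Alex, Iris} has only 2 neighbours ({J6, J7}), so by Hall's theorem at most 4 of the 6 applicants can be matched.
Hence no matching covers every applicant.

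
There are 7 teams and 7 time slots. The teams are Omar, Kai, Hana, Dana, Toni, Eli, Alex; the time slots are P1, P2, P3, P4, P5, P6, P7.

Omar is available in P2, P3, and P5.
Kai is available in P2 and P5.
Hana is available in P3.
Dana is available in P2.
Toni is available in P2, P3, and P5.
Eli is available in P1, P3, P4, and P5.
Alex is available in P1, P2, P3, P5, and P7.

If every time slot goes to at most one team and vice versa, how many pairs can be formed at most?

For example, pair Omar→P5, Kai→P2, Hana→P3, Eli→P4, Alex→P1.
The set {Omar, Kai, Hana, Dana, Toni} has only 3 neighbours ({P2, P3, P5}), so by Hall's theorem at most 5 of the 7 teams can be matched.

5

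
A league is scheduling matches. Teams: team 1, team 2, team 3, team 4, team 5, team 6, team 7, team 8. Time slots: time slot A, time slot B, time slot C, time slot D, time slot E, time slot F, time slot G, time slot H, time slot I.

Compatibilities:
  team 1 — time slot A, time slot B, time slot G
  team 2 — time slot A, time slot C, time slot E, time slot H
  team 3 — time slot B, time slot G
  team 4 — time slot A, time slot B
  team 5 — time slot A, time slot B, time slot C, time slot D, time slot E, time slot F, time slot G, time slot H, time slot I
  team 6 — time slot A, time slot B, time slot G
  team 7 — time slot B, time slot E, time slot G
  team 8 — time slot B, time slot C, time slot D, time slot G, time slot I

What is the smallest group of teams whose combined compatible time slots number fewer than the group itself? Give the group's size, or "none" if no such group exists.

4

Take S = {team 1, team 3, team 4, team 6}. Its neighbourhood is {time slot A, time slot B, time slot G}, so |N(S)| = 3 < |S| = 4.
Every subset of size less than 4 has at least as many neighbours as members, so 4 is the minimum.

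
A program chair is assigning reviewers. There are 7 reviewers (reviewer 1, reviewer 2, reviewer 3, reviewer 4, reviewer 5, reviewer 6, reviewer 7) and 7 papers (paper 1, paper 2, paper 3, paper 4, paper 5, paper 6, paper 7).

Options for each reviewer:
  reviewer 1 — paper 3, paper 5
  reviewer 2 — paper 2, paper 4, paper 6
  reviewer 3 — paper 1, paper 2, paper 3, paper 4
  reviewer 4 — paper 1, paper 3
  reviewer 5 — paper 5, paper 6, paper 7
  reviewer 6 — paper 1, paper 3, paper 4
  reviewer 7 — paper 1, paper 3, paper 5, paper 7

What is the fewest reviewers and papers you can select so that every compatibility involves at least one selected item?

A maximum matching has 7 edges (e.g. reviewer 1–paper 5, reviewer 2–paper 4, reviewer 3–paper 2, reviewer 4–paper 3, reviewer 5–paper 6, reviewer 6–paper 1, reviewer 7–paper 7).
By König's theorem the minimum vertex cover has the same size. One such cover is {reviewer 1, reviewer 2, reviewer 3, reviewer 4, reviewer 5, reviewer 6, reviewer 7}.

7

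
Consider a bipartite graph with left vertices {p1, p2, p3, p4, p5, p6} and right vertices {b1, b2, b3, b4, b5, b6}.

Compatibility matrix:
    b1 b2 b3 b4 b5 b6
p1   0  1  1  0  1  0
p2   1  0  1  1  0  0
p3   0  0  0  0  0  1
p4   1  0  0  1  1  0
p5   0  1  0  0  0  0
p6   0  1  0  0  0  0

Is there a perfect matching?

No

The set {p5, p6} has only 1 neighbour ({b2}), so by Hall's theorem at most 5 of the 6 left vertices can be matched.
Hence no matching covers every left vertex.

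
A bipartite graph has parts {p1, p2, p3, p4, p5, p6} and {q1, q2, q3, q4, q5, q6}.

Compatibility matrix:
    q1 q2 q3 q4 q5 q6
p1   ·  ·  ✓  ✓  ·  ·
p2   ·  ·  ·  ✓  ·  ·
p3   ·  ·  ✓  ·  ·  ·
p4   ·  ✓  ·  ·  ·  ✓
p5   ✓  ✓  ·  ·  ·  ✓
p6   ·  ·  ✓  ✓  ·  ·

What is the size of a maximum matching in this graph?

A valid assignment of size 4: p1→q3, p2→q4, p4→q2, p5→q6.
The set {p1, p2, p3, p6} has only 2 neighbours ({q3, q4}), so by Hall's theorem at most 4 of the 6 left vertices can be matched.

4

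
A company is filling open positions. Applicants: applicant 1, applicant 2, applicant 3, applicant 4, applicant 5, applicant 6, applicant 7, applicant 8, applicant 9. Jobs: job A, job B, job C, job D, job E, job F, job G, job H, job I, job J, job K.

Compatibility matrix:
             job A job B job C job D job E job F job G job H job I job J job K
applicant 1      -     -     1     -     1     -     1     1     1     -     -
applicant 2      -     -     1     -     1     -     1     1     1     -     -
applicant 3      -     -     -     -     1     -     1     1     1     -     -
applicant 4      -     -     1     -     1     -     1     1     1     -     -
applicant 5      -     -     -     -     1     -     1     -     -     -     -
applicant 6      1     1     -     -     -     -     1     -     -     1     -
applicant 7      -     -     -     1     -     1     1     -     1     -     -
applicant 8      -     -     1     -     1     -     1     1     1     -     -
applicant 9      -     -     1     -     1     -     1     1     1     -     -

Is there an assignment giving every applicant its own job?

No

The set {applicant 1, applicant 2, applicant 3, applicant 4, applicant 5, applicant 8, applicant 9} has only 5 neighbours ({job C, job E, job G, job H, job I}), so by Hall's theorem at most 7 of the 9 applicants can be matched.
Hence no matching covers every applicant.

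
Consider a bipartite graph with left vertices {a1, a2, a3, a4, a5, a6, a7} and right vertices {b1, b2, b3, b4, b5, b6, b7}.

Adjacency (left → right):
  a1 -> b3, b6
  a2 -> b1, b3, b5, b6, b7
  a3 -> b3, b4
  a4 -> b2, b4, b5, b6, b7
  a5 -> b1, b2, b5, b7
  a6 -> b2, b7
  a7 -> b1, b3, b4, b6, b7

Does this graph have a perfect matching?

A valid assignment of size 7: a1→b3, a2→b1, a3→b4, a4→b6, a5→b5, a6→b2, a7→b7.
All 7 left vertices are covered.

Yes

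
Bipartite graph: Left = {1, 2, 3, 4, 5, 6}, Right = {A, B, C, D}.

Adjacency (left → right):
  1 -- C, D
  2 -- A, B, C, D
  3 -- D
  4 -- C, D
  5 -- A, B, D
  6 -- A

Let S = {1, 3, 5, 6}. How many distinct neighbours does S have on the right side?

The union of neighbours of {1, 3, 5, 6} is {A, B, C, D}, which has 4 elements.
Since |N(S)| = 4 ≥ |S| = 4, Hall's condition holds for this subset.

4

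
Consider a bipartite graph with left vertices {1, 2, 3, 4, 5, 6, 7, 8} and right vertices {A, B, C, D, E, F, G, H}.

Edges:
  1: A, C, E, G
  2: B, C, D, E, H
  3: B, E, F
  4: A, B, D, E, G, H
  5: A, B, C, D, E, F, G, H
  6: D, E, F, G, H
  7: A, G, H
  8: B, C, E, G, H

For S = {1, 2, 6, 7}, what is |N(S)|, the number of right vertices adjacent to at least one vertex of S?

The union of neighbours of {1, 2, 6, 7} is {A, B, C, D, E, F, G, H}, which has 8 elements.
Since |N(S)| = 8 ≥ |S| = 4, Hall's condition holds for this subset.

8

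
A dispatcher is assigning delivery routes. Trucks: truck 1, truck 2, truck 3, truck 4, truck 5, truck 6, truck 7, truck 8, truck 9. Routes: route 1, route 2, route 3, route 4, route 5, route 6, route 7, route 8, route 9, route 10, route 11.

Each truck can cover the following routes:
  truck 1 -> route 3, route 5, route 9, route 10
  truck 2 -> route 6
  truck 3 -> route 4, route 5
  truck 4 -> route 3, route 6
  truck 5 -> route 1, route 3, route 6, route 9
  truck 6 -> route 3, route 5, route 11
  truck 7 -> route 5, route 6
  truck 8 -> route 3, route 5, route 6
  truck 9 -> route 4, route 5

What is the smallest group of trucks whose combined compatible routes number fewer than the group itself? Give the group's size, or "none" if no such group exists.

Take S = {truck 2, truck 3, truck 7, truck 9}. Its neighbourhood is {route 4, route 5, route 6}, so |N(S)| = 3 < |S| = 4.
Every subset of size less than 4 has at least as many neighbours as members, so 4 is the minimum.

4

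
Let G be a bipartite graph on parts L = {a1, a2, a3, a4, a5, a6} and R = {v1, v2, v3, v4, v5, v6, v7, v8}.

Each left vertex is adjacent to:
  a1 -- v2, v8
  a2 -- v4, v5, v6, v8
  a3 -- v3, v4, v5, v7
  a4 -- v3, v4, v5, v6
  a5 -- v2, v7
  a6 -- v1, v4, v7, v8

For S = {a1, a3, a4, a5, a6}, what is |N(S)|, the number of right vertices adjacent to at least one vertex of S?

8

The union of neighbours of {a1, a3, a4, a5, a6} is {v1, v2, v3, v4, v5, v6, v7, v8}, which has 8 elements.
Since |N(S)| = 8 ≥ |S| = 5, Hall's condition holds for this subset.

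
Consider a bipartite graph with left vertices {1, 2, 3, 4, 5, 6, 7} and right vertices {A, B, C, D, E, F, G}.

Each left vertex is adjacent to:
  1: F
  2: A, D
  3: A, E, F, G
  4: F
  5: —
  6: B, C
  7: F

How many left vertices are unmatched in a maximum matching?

For example, pair 1-F, 2-D, 3-E, 6-B.
The set {1, 4, 5, 7} has only 1 neighbour ({F}), so by Hall's theorem at most 4 of the 7 left vertices can be matched.
That matches 4 of the 7, leaving 3 unmatched; no matching can do better.

3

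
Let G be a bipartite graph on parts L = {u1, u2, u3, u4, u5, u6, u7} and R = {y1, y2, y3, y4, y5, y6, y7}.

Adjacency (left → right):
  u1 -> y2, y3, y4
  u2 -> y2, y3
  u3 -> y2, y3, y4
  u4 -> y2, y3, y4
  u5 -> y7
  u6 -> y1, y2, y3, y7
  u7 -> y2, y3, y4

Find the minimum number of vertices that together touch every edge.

5

A maximum matching has 5 edges (e.g. u1–y4, u2–y2, u3–y3, u5–y7, u6–y1).
By König's theorem the minimum vertex cover has the same size. One such cover is {u5, u6, y2, y3, y4}.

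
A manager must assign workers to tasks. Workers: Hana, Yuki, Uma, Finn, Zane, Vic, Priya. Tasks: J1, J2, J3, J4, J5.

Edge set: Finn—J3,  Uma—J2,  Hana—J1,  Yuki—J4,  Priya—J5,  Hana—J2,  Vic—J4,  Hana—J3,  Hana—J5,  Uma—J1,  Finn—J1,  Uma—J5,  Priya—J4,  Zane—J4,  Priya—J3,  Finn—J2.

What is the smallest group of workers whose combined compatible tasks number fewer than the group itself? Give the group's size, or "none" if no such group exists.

Take S = {Yuki, Zane}. Its neighbourhood is {J4}, so |N(S)| = 1 < |S| = 2.
No single vertex violates Hall's condition since each has at least one neighbour, so 2 is the minimum.

2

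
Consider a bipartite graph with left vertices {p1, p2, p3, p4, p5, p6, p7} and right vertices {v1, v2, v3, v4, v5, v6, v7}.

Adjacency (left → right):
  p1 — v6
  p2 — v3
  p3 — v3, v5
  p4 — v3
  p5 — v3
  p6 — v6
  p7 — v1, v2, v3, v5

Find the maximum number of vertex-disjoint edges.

A valid assignment of size 4: p1-v6, p2-v3, p3-v5, p7-v2.
The set {p1, p2, p4, p5, p6} has only 2 neighbours ({v3, v6}), so by Hall's theorem at most 4 of the 7 left vertices can be matched.

4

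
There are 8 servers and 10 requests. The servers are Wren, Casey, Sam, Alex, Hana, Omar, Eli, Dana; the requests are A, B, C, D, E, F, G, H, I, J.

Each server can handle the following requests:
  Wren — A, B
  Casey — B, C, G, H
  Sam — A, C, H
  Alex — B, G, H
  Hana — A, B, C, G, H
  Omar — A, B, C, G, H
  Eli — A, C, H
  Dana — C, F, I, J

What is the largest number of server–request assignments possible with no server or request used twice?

One maximum matching: Wren→A, Casey→C, Sam→H, Alex→B, Hana→G, Dana→J.
The set {Wren, Casey, Sam, Alex, Hana, Omar, Eli} has only 5 neighbours ({A, B, C, G, H}), so by Hall's theorem at most 6 of the 8 servers can be matched.

6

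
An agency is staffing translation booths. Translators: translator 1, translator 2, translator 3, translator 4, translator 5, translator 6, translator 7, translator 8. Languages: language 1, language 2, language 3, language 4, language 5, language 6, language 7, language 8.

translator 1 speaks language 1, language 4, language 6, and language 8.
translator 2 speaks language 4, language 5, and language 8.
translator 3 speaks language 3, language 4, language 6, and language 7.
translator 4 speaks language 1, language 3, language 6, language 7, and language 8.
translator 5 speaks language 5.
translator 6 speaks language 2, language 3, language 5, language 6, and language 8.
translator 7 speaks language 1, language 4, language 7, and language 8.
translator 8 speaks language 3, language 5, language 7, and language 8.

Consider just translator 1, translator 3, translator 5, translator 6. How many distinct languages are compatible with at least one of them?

8

The union of neighbours of {translator 1, translator 3, translator 5, translator 6} is {language 1, language 2, language 3, language 4, language 5, language 6, language 7, language 8}, which has 8 elements.
Since |N(S)| = 8 ≥ |S| = 4, Hall's condition holds for this subset.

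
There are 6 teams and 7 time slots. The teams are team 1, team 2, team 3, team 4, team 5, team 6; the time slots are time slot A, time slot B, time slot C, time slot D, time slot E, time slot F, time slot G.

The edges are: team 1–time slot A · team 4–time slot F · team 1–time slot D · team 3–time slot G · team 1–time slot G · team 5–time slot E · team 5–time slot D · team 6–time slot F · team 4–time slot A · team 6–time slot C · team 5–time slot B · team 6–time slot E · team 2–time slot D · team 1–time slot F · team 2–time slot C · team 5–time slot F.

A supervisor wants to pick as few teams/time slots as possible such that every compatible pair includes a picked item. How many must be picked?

6

A maximum matching has 6 edges (e.g. team 1–time slot D, team 2–time slot C, team 3–time slot G, team 4–time slot A, team 5–time slot B, team 6–time slot F).
By König's theorem the minimum vertex cover has the same size. One such cover is {team 1, team 2, team 3, team 4, team 5, team 6}.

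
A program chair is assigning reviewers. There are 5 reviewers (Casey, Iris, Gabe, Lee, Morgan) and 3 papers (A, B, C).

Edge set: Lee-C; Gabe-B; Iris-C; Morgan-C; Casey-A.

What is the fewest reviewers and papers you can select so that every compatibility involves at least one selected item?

3

{Casey, Gabe, C} is a vertex cover of size 3: every edge has an endpoint in this set.
No smaller cover exists because Casey–A, Iris–C, Gabe–B is a matching of size 3, and a cover must include an endpoint of each of these disjoint edges (König's theorem).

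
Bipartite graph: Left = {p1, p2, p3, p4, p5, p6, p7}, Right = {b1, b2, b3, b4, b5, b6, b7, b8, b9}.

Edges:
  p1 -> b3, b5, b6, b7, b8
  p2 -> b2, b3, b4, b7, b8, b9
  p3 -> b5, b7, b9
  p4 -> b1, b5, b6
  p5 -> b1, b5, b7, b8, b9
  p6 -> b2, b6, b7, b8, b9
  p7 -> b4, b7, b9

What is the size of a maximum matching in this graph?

One maximum matching: p1–b8, p2–b4, p3–b9, p4–b5, p5–b1, p6–b6, p7–b7.
All 7 left vertices are matched, so no larger matching exists.

7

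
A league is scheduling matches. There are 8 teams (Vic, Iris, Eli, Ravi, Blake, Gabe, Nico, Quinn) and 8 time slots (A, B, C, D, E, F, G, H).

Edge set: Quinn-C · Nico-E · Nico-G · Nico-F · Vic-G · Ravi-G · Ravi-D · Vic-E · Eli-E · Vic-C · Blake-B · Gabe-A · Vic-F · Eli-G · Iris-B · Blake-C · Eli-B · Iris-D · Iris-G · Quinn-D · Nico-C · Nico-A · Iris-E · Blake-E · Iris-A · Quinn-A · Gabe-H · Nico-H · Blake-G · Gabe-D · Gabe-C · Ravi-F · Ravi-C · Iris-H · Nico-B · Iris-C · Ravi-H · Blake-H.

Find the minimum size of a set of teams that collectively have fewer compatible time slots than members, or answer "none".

none

A matching saturating every team exists, for instance Vic→E, Iris→H, Eli→B, Ravi→F, Blake→G, Gabe→D, Nico→A, Quinn→C.
By Hall's marriage theorem, this means |N(S)| ≥ |S| for every subset S, so no violating subset exists.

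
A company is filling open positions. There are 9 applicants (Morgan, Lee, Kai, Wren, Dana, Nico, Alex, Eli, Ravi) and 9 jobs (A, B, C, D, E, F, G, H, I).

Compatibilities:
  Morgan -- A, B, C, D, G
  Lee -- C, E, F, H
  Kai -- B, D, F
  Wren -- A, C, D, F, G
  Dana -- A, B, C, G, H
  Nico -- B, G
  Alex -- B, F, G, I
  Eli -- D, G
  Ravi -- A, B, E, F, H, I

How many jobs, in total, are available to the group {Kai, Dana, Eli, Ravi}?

9

The union of neighbours of {Kai, Dana, Eli, Ravi} is {A, B, C, D, E, F, G, H, I}, which has 9 elements.
Since |N(S)| = 9 ≥ |S| = 4, Hall's condition holds for this subset.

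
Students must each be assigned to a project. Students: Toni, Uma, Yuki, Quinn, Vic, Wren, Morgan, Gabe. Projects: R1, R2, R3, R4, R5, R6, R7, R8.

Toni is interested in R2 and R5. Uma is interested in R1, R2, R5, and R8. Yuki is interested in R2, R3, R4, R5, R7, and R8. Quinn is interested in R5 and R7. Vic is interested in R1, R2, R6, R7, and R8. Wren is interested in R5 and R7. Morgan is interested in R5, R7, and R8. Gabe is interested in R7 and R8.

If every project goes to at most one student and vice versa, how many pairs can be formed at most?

For example, pair Toni-R2, Uma-R1, Yuki-R3, Quinn-R5, Vic-R6, Wren-R7, Morgan-R8.
The set {Quinn, Wren, Morgan, Gabe} has only 3 neighbours ({R5, R7, R8}), so by Hall's theorem at most 7 of the 8 students can be matched.

7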